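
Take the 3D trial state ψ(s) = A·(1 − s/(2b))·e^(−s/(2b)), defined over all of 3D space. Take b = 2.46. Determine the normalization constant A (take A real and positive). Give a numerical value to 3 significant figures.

A ≈ 0.0517

The normalization condition is ∫|ψ|² 4πs² ds = 1 from 0 to ∞.
Recall ∫₀^∞ s^m e^(−s/β) ds = m!·β^(m+1), ∫|ψ|² 4πs² ds = A²·(8·π·b^3).
With b = 2.46: A² = 0.002673 and A = 0.05170.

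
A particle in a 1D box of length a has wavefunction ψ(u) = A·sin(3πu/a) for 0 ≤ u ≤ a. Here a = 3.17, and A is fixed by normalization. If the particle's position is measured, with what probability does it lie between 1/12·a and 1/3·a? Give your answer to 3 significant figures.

|ψ|² is the probability density, so P = ∫_{1/12·a}^{1/3·a} |ψ|² du.
Since A² = 1/(a/2), this is the region integral divided by the full normalization integral.
Let t = u/a; then A² and the length scale cancel, so P = ∫_{1/12}^{1/3} sin(3·π·t)^2 dt ÷ ∫_{0}^{1} sin(3·π·t)^2 dt.
Using ∫ sin(3·π·t)^2 dt = t/2 - sin(6·π·t)/(12·π), the numerator is 1/(12·π) + 1/8 and the denominator is 1/2.
The result is P = (2 + 3·π)/(12·π).

P ≈ 0.303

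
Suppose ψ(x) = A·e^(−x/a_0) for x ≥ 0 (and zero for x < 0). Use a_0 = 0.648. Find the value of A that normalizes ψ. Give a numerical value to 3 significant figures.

Normalization requires ∫|ψ|² dx = 1, integrated from 0 to ∞.
Using ∫₀^∞ xⁿ e^(−αx) dx = n!/αⁿ⁺¹, ∫|ψ|² dx = A²·(a_0/2).
With a_0 = 0.648: A² = 3.086 and A = 1.757.

A ≈ 1.76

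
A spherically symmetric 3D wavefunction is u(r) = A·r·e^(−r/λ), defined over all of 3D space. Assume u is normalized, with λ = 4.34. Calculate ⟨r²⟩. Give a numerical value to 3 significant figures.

⟨r^2⟩ ≈ 141

The expectation value is the |u|²-weighted average of r^2: ∫ r^2|u|² 4πr² dr.
Recall ∫₀^∞ r^m e^(−r/β) dr = m!·β^(m+1), the ratio of the moment integral to the normalization integral gives ⟨r²⟩ = 15·λ^2/2.
With λ = 4.34, ⟨r^2⟩ = 141.3.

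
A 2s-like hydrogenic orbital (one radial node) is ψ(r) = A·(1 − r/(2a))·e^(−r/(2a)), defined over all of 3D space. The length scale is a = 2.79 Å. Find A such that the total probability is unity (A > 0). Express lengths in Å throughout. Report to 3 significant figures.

A ≈ 0.0428 Å^(-3/2)

Normalization requires ∫|ψ|² 4πr² dr = 1, integrated from 0 to ∞.
(Spherical symmetry: dV = 4πr² dr.)
Carrying out the integral gives A² · 8·π·a^3.
Hence A² = 1/[8·π·a^3].
Plugging in a = 2.79 yields A = 0.04280.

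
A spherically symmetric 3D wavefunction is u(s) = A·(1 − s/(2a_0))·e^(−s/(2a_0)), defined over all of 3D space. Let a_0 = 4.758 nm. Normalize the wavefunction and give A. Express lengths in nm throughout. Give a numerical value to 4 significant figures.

The normalization condition is ∫|u|² 4πs² ds = 1 from 0 to ∞.
Carrying out the integral gives A² · 8·π·a_0^3.
Setting this equal to 1 gives A² = 1/(8·π·a_0^3).
Substituting a_0 = 4.758 gives A² = 0.00036939, so A = 0.019220.

A ≈ 0.01922 nm^(-3/2)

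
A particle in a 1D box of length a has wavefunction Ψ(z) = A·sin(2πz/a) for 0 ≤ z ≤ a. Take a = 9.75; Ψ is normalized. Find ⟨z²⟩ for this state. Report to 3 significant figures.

⟨z²⟩ = ∫ z^2 |Ψ|² dz over the full domain.
Evaluating both integrals, ⟨z²⟩ = -a^2/(8·π^2) + a^2/3.
With a = 9.75, ⟨z^2⟩ = 30.48.

⟨z^2⟩ ≈ 30.5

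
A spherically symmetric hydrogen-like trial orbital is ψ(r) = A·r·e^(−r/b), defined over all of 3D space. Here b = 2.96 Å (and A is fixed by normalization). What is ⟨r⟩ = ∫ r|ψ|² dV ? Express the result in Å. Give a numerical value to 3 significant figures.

⟨r⟩ ≈ 7.40 Å

⟨r⟩ = ∫ r |ψ|² 4πr² dr over the full domain.
The ratio of the moment integral to the normalization integral gives ⟨r⟩ = 5·b/2.
With b = 2.96, ⟨r⟩ = 7.400.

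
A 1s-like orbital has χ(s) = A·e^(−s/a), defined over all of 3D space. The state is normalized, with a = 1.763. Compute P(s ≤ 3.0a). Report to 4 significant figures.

P ≈ 0.9380

Integrate the radial probability density 4πs²|χ|² over s ≤ 3.0a.
A² is fixed by ∫₀^∞ 4πs²|χ|² ds = 1, i.e. A² = (π·a^3)^(−1).
Substituting u = s/a, A², 4π and the length scale all cancel in the ratio: P = ∫_{0}^{3.0} u^2·e^(-2·u) du / ∫_{0}^{∞} u^2·e^(-2·u) du.
With ∫ u^2·e^(-2·u) du = -(2·u^2 + 2·u + 1)·e^(-2·u)/4 + C, the region integral is 1/4 - 25·e^(-6)/4 and the full one is 1/4.
The region integral divided by the full integral gives P = 0.93803.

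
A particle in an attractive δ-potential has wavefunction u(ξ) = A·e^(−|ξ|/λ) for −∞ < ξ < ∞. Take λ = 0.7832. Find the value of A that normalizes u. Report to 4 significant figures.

Normalization requires ∫|u|² dξ = 1, integrated from −∞ to ∞.
With ∫₀^∞ ξ^0 e^(−αξ) dξ = 0!/α^1, with u = A·e^(−|ξ|/λ), the integral evaluates to A²·[λ].
So A² = (λ)^(−1).
Plugging in λ = 0.7832 yields A = 1.1300.

A ≈ 1.130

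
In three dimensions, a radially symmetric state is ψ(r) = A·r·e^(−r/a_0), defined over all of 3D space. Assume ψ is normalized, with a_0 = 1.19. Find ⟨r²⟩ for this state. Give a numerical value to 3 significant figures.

By definition ⟨r²⟩ = ∫ r^2 |ψ(r)|² 4πr² dr.
The ratio of the moment integral to the normalization integral gives ⟨r²⟩ = 15·a_0^2/2.
With a_0 = 1.19, ⟨r^2⟩ = 10.62.

⟨r^2⟩ ≈ 10.6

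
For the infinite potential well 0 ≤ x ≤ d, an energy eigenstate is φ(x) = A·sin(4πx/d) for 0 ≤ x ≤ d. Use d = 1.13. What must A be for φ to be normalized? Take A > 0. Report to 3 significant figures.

We need A² ∫|f|² dx = 1, taking the integral from 0 to d.
With ∫₀^d sin²(nπx/d) dx = d/2, ∫|φ|² dx = A²·(d/2).
Setting this equal to 1 gives A² = 1/(d/2).
With d = 1.13: A² = 1.770 and A = 1.330.

A ≈ 1.33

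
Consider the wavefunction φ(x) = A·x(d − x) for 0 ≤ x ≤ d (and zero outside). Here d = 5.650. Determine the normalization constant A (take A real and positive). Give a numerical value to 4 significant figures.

Normalization requires ∫|φ|² dx = 1, integrated from 0 to d.
Expanding the polynomial and integrating term by term, carrying out the integral gives A² · d^5/30.
Setting this equal to 1 gives A² = 1/(d^5/30).
With d = 5.650: A² = 0.0052105 and A = 0.072184.

A ≈ 0.07218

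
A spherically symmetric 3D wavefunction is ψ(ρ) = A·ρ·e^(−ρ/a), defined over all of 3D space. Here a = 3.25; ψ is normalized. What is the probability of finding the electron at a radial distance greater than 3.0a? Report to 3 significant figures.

Integrate the radial probability density 4πρ²|ψ|² over ρ > 3.0a.
The full normalization integral is A²·[3·π·a^5] = 1, fixing A².
In terms of u = ρ/a (A², 4π and the length scale all cancel between numerator and denominator), P = [∫_{3.0}^{∞} u^4·e^(-2·u) du] / [∫_{0}^{∞} u^4·e^(-2·u) du].
An antiderivative of u^4·e^(-2·u) is -(u^4/2 + u^3 + 3·u^2/2 + 3·u/2 + 3/4)·e^(-2·u); evaluating from 3.0 to ∞ gives 345·e^(-6)/4, while the full integral is 3/4.
The region integral divided by the full integral gives P = 0.2851.

P ≈ 0.285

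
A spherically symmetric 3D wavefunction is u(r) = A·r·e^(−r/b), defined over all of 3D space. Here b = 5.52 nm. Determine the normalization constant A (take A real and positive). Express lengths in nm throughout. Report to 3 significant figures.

Require ∫ |u|² 4πr² dr = 1 over the whole domain.
Using ∫₀^∞ rⁿ e^(−αr) dr = n!/αⁿ⁺¹, ∫|u|² 4πr² dr = A²·(3·π·b^5).
Substituting b = 5.52 gives A² = 0.00002070, so A = 0.004550.

A ≈ 0.00455 nm^(-5/2)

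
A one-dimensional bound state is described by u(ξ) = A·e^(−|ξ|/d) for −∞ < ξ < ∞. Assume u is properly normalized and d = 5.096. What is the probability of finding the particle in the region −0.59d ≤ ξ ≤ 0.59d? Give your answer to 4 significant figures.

P ≈ 0.6927

P = ∫_{−0.59d}^{0.59d} |u(ξ)|² dξ.
The normalization integral ∫|u|²dξ over the whole domain equals d·A², and A² cancels in the ratio.
By symmetry take twice the ξ ≥ 0 contribution in numerator and denominator; the 2's cancel. Let t = ξ/d; then A² and the length scale cancel, so P = ∫_{0}^{0.59} e^(-2·t) dt ÷ ∫_{0}^{∞} e^(-2·t) dt.
An antiderivative of e^(-2·t) is -e^(-2·t)/2; evaluating from 0 to 0.59 gives 1/2 - e^(-59/50)/2, while the full integral is 1/2.
The result is P = 0.69272.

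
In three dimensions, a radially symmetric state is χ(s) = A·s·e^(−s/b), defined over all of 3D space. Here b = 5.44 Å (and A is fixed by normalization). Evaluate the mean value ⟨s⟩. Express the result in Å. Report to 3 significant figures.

⟨s⟩ ≈ 13.6 Å

The expectation value is the |χ|²-weighted average of s: ∫ s|χ|² 4πs² ds.
The ratio of the moment integral to the normalization integral gives ⟨s⟩ = 5·b/2.
Putting b = 5.44 gives 13.60.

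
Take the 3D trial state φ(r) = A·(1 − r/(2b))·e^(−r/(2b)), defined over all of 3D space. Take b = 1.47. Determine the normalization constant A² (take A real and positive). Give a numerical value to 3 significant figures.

Require ∫ |φ|² 4πr² dr = 1 over the whole domain.
(Spherical symmetry: dV = 4πr² dr.)
With ∫₀^∞ r^4 e^(−αr) dr = 4!/α^5, carrying out the integral gives A² · 8·π·b^3.
Setting this equal to 1 gives A² = 1/(8·π·b^3).
With b = 1.47: A² = 0.01253 and A = 0.1119.

A^2 ≈ 0.0125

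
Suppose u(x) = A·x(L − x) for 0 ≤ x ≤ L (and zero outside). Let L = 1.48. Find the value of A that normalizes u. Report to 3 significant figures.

The normalization condition is ∫|u|² dx = 1 from 0 to L.
Expanding the polynomial and integrating term by term, the integral (without the A² prefactor) comes out to L^5/30.
Substituting L = 1.48 gives A² = 4.225, so A = 2.055.

A ≈ 2.06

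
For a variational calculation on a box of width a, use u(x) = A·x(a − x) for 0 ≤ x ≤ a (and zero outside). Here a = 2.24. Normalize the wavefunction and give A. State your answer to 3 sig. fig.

A ≈ 0.729

The normalization condition is ∫|u|² dx = 1 from 0 to a.
Expanding the polynomial and integrating term by term, carrying out the integral gives A² · a^5/30.
Setting this equal to 1 gives A² = 1/(a^5/30).
Substituting a = 2.24 gives A² = 0.5320, so A = 0.7294.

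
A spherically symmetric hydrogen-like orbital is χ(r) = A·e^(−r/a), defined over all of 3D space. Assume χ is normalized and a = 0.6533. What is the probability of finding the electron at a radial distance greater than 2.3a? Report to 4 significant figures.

P ≈ 0.1626

With dV = 4πr²dr, the probability is ∫|χ|² dV over r > 2.3a.
The full normalization integral is A²·[π·a^3] = 1, fixing A².
In terms of u = r/a (A², 4π and the length scale all cancel between numerator and denominator), P = [∫_{2.3}^{∞} u^2·e^(-2·u) du] / [∫_{0}^{∞} u^2·e^(-2·u) du].
With ∫ u^2·e^(-2·u) du = -(2·u^2 + 2·u + 1)·e^(-2·u)/4 + C, the region integral is 809·e^(-23/5)/200 and the full one is 1/4.
The region integral divided by the full integral gives P = 0.16264.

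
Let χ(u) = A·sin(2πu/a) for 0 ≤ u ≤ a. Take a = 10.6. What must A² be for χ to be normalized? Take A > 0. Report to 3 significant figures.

A^2 ≈ 0.189

Require ∫ |χ|² du = 1 over the whole domain.
∫|χ|² du = A²·(a/2).
Setting this equal to 1 gives A² = 1/(a/2).
Plugging in a = 10.6 yields A = 0.4344.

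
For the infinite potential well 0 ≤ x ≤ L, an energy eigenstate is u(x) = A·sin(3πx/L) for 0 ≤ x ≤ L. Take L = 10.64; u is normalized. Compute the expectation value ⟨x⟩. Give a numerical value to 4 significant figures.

The expectation value is the |u|²-weighted average of x: ∫ x|u|² dx.
Since the A² factors cancel between numerator and denominator, ⟨x⟩ = L/2.
Putting L = 10.64 gives 5.3200.

⟨x⟩ ≈ 5.320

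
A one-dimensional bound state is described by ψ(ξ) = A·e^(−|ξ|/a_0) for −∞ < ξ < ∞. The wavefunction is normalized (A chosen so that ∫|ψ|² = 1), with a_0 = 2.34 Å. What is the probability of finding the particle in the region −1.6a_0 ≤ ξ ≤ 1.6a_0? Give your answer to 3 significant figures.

P ≈ 0.959

The probability is P = ∫ |ψ|² dξ over [−1.6a_0, 1.6a_0].
With A² fixed by ∫|ψ|² = 1, i.e. A² = (a_0)^(−1), substitute and integrate.
By symmetry take twice the ξ ≥ 0 contribution in numerator and denominator; the 2's cancel. Let u = ξ/a_0; then A² and the length scale cancel, so P = ∫_{0}^{1.6} e^(-2·u) du ÷ ∫_{0}^{∞} e^(-2·u) du.
With ∫ e^(-2·u) du = -e^(-2·u)/2 + C, the region integral is 1/2 - e^(-16/5)/2 and the full one is 1/2.
The result is P = 0.9592.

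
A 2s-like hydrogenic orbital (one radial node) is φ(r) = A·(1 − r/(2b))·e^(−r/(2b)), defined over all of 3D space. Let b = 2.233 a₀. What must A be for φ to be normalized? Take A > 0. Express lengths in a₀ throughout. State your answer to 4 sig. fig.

We need A² ∫|f|² 4πr² dr = 1, taking the integral from 0 to ∞.
The angular integral contributes 4π, leaving ∫₀^∞ r²|φ|² dr.
Using ∫₀^∞ rⁿ e^(−αr) dr = n!/αⁿ⁺¹, ∫|φ|² 4πr² dr = A²·(8·π·b^3).
Hence A² = 1/[8·π·b^3].
Substituting b = 2.233 gives A² = 0.0035735, so A = 0.059779.

A ≈ 0.05978 a₀^(-3/2)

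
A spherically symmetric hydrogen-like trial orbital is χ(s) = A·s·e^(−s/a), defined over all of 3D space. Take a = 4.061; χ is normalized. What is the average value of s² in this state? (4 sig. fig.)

By definition ⟨s²⟩ = ∫ s^2 |χ(s)|² 4πs² ds.
With ∫₀^∞ s^6 e^(−αs) ds = 6!/α^7, evaluating both integrals, ⟨s²⟩ = 15·a^2/2.
With a = 4.061, ⟨s^2⟩ = 123.69.

⟨s^2⟩ ≈ 123.7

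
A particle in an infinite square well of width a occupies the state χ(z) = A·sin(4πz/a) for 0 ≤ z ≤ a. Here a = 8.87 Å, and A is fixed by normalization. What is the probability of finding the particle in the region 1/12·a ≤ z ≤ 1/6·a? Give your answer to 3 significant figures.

P = ∫_{1/12·a}^{1/6·a} |χ(z)|² dz.
Since A² = 1/(a/2), this is the region integral divided by the full normalization integral.
In terms of u = z/a (A² and the length scale cancel between numerator and denominator), P = [∫_{1/12}^{1/6} sin(4·π·u)^2 du] / [∫_{0}^{1} sin(4·π·u)^2 du].
With ∫ sin(4·π·u)^2 du = u/2 - sin(4·π·u)·cos(4·π·u)/(8·π) + C, the region integral is √(3)/(16·π) + 1/24 and the full one is 1/2.
The result is P = (√(3)/8 + π/12)/π.

P ≈ 0.152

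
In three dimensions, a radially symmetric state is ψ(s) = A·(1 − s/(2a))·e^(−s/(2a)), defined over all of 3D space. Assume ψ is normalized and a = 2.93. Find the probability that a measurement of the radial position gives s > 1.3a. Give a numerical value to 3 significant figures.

With dV = 4πs²ds, the probability is ∫|ψ|² dV over s > 1.3a.
Normalization gives A² = 1/(8·π·a^3).
In terms of u = s/a (A², 4π and the length scale all cancel between numerator and denominator), P = [∫_{1.3}^{∞} u^2·(1 - u/2)^2·e^(-u) du] / [∫_{0}^{∞} u^2·(1 - u/2)^2·e^(-u) du].
Using ∫ u^2·(1 - u/2)^2·e^(-u) du = -(u^4/4 + u^2 + 2·u + 2)·e^(-u), the numerator is ≈ 1.9088 and the denominator is 2.
This evaluates to P = 0.9544.

P ≈ 0.954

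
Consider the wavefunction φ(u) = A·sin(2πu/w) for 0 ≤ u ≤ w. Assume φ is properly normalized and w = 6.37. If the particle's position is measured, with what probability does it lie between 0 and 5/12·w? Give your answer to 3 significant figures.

|φ|² is the probability density, so P = ∫_{0}^{5/12·w} |φ|² du.
The normalization integral ∫|φ|²du over the whole domain equals w/2·A², and A² cancels in the ratio.
In terms of t = u/w (A² and the length scale cancel between numerator and denominator), P = [∫_{0}^{5/12} sin(2·π·t)^2 dt] / [∫_{0}^{1} sin(2·π·t)^2 dt].
Using ∫ sin(2·π·t)^2 dt = t/2 - sin(4·π·t)/(8·π), the numerator is √(3)/(16·π) + 5/24 and the denominator is 1/2.
The result is P = √(3)/(8·π) + 5/12.

P ≈ 0.486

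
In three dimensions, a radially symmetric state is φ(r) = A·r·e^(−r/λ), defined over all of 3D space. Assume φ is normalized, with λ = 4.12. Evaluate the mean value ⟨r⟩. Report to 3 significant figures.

⟨r⟩ ≈ 10.3

⟨r⟩ = ∫ r |φ|² 4πr² dr over the full domain.
Using ∫₀^∞ rⁿ e^(−αr) dr = n!/αⁿ⁺¹, evaluating both integrals, ⟨r⟩ = 5·λ/2.
With λ = 4.12, ⟨r⟩ = 10.30.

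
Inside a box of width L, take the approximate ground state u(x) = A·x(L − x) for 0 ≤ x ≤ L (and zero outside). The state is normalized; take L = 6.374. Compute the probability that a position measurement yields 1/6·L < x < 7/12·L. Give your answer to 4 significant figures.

|u|² is the probability density, so P = ∫_{1/6·L}^{7/12·L} |u|² dx.
Since A² = 1/(L^5/30), this is the region integral divided by the full normalization integral.
In terms of t = x/L (A² and the length scale cancel between numerator and denominator), P = [∫_{1/6}^{7/12} t^2·(1 - t)^2 dt] / [∫_{0}^{1} t^2·(1 - t)^2 dt].
With ∫ t^2·(1 - t)^2 dt = t^3·(6·t^2 - 15·t + 10)/30 + C, the region integral is ≈ 0.0205962 and the full one is 1/30.
Evaluating gives P = 0.61789.

P ≈ 0.6179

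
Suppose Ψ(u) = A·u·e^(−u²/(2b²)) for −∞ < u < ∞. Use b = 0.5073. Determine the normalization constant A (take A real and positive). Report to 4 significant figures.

Normalization requires ∫|Ψ|² du = 1, integrated from −∞ to ∞.
Differentiating ∫e^(−αu²) du = √(π/α) under α to get the higher moments, carrying out the integral gives A² · √(π)·b^3/2.
Substituting b = 0.5073 gives A² = 8.6429, so A = 2.9399.

A ≈ 2.940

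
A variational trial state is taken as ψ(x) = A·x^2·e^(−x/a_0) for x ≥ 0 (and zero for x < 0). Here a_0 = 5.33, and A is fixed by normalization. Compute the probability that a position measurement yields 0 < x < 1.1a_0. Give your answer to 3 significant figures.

|ψ|² is the probability density, so P = ∫_{0}^{1.1a_0} |ψ|² dx.
The normalization integral ∫|ψ|²dx over the whole domain equals 3·a_0^5/4·A², and A² cancels in the ratio.
Substituting u = x/a_0, A² and the length scale cancel in the ratio: P = ∫_{0}^{1.1} u^4·e^(-2·u) du / ∫_{0}^{∞} u^4·e^(-2·u) du.
An antiderivative of u^4·e^(-2·u) is -(u^4/2 + u^3 + 3·u^2/2 + 3·u/2 + 3/4)·e^(-2·u); evaluating from 0 to 1.1 gives ≈ 0.054372, while the full integral is 3/4.
Taking the ratio, P = 0.07250.

P ≈ 0.0725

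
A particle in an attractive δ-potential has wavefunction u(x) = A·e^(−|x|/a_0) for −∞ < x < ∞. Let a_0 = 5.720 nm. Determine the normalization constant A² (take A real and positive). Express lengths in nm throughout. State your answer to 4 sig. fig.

Require ∫ |u|² dx = 1 over the whole domain.
Using ∫₀^∞ xⁿ e^(−αx) dx = n!/αⁿ⁺¹, carrying out the integral gives A² · a_0.
Hence A² = 1/[a_0].
With a_0 = 5.720: A² = 0.17483 and A = 0.41812.

A^2 ≈ 0.1748 nm^(-1)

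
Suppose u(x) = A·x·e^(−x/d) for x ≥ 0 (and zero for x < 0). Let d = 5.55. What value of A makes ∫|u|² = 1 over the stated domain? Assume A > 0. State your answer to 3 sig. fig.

The normalization condition is ∫|u|² dx = 1 from 0 to ∞.
Recall ∫₀^∞ x^m e^(−x/β) dx = m!·β^(m+1), carrying out the integral gives A² · d^3/4.
Setting this equal to 1 gives A² = 1/(d^3/4).
With d = 5.55: A² = 0.02340 and A = 0.1530.

A ≈ 0.153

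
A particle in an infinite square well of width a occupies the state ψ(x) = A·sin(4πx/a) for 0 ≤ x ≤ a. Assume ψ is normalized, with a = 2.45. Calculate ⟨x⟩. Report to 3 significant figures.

⟨x⟩ = ∫ x |ψ|² dx over the full domain.
Since the A² factors cancel between numerator and denominator, ⟨x⟩ = a/2.
With a = 2.45, ⟨x⟩ = 1.225.

⟨x⟩ ≈ 1.23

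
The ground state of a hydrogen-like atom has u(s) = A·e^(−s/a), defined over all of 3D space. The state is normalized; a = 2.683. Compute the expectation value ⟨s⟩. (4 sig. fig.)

⟨s⟩ ≈ 4.025

⟨s⟩ = ∫ s |u|² 4πs² ds over the full domain.
Since the A² factors cancel between numerator and denominator, ⟨s⟩ = 3·a/2.
With a = 2.683, ⟨s⟩ = 4.0245.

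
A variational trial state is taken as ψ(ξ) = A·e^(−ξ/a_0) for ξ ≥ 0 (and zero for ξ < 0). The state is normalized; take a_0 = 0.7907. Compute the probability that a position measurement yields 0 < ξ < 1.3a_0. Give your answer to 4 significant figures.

P ≈ 0.9257

P = ∫_{0}^{1.3a_0} |ψ(ξ)|² dξ.
With A² fixed by ∫|ψ|² = 1, i.e. A² = (a_0/2)^(−1), substitute and integrate.
Substituting u = ξ/a_0, A² and the length scale cancel in the ratio: P = ∫_{0}^{1.3} e^(-2·u) du / ∫_{0}^{∞} e^(-2·u) du.
With ∫ e^(-2·u) du = -e^(-2·u)/2 + C, the region integral is 1/2 - e^(-13/5)/2 and the full one is 1/2.
This works out to P = 0.92573.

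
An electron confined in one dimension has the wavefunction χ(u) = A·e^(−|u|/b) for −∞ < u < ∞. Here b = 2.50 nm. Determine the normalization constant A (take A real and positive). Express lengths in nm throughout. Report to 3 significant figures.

Normalization requires ∫|χ|² du = 1, integrated from −∞ to ∞.
The integral (without the A² prefactor) comes out to b.
Hence A² = 1/[b].
Substituting b = 2.50 gives A² = 0.4000, so A = 0.6325.

A ≈ 0.632 nm^(-1/2)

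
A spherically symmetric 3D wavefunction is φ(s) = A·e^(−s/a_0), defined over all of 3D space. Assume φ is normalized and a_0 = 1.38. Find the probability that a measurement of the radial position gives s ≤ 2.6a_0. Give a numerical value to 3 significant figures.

Integrate the radial probability density 4πs²|φ|² over s ≤ 2.6a_0.
The full normalization integral is A²·[π·a_0^3] = 1, fixing A².
Substituting u = s/a_0, A², 4π and the length scale all cancel in the ratio: P = ∫_{0}^{2.6} u^2·e^(-2·u) du / ∫_{0}^{∞} u^2·e^(-2·u) du.
Using ∫ u^2·e^(-2·u) du = -(2·u^2 + 2·u + 1)·e^(-2·u)/4, the numerator is 1/4 - 493·e^(-26/5)/100 and the denominator is 1/4.
This evaluates to P = 0.8912.

P ≈ 0.891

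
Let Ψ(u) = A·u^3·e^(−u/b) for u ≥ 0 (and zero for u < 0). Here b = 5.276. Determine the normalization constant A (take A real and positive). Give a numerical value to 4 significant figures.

A ≈ 0.001250

The normalization condition is ∫|Ψ|² du = 1 from 0 to ∞.
Carrying out the integral gives A² · 45·b^7/8.
Hence A² = 1/[45·b^7/8].
Plugging in b = 5.276 yields A = 0.0012499.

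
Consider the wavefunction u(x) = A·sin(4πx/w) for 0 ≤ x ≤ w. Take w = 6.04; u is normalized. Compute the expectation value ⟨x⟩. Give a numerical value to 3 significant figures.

The expectation value is the |u|²-weighted average of x: ∫ x|u|² dx.
Using sin²θ = (1 − cos 2θ)/2, evaluating both integrals, ⟨x⟩ = w/2.
With w = 6.04, ⟨x⟩ = 3.020.

⟨x⟩ ≈ 3.02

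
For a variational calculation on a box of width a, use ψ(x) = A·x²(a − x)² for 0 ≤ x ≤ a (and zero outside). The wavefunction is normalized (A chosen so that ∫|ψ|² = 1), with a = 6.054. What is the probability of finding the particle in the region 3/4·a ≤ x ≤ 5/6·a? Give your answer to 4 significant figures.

The probability is P = ∫ |ψ|² dx over [3/4·a, 5/6·a].
With A² fixed by ∫|ψ|² = 1, i.e. A² = (a^9/630)^(−1), substitute and integrate.
Let u = x/a; then A² and the length scale cancel, so P = ∫_{3/4}^{5/6} u^4·(1 - u)^4 du ÷ ∫_{0}^{1} u^4·(1 - u)^4 du.
Using ∫ u^4·(1 - u)^4 du = u^5·(70·u^4 - 315·u^3 + 540·u^2 - 420·u + 126)/630, the numerator is ≈ 0.0000634559 and the denominator is 1/630.
The result is P = 0.039977.

P ≈ 0.03998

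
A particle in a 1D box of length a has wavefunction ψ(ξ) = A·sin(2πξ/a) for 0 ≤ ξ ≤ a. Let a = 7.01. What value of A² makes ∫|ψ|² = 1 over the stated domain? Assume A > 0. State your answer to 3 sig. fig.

Require ∫ |ψ|² dξ = 1 over the whole domain.
With ∫₀^a sin²(nπξ/a) dξ = a/2, the integral (without the A² prefactor) comes out to a/2.
So A² = (a/2)^(−1).
With a = 7.01: A² = 0.2853 and A = 0.5341.

A^2 ≈ 0.285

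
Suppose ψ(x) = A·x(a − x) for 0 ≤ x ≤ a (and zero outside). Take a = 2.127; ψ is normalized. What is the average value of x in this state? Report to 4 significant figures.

⟨x⟩ ≈ 1.064

By definition ⟨x⟩ = ∫ x |ψ(x)|² dx.
Expanding the polynomial and integrating term by term, since the A² factors cancel between numerator and denominator, ⟨x⟩ = a/2.
Putting a = 2.127 gives 1.0635.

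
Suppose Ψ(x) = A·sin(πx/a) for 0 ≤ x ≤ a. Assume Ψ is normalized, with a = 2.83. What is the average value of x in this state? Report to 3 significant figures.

⟨x⟩ ≈ 1.42

⟨x⟩ = ∫ x |Ψ|² dx over the full domain.
With ∫₀^a sin²(nπx/a) dx = a/2, evaluating both integrals, ⟨x⟩ = a/2.
With a = 2.83, ⟨x⟩ = 1.415.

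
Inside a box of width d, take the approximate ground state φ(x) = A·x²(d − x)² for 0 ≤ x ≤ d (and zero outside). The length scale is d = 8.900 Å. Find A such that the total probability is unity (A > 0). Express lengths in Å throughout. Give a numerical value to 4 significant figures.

A ≈ 0.001341 Å^(-9/2)

Normalization requires ∫|φ|² dx = 1, integrated from 0 to d.
Carrying out the integral gives A² · d^9/630.
So A² = (d^9/630)^(−1).
Substituting d = 8.900 gives A² = 0.0000017982, so A = 0.0013410.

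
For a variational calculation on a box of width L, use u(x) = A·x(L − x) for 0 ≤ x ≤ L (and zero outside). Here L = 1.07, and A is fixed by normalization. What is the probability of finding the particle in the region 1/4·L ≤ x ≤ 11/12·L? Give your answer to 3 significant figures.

P ≈ 0.891

The probability is P = ∫ |u|² dx over [1/4·L, 11/12·L].
With A² fixed by ∫|u|² = 1, i.e. A² = (L^5/30)^(−1), substitute and integrate.
Substituting t = x/L, A² and the length scale cancel in the ratio: P = ∫_{1/4}^{11/12} t^2·(1 - t)^2 dt / ∫_{0}^{1} t^2·(1 - t)^2 dt.
Using ∫ t^2·(1 - t)^2 dt = t^3·(6·t^2 - 15·t + 10)/30, the numerator is ≈ 0.029713 and the denominator is 1/30.
The result is P = 4621/5184.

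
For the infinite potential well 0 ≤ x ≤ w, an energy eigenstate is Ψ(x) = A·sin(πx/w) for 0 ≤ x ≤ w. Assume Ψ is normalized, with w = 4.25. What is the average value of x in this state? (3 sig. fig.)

The expectation value is the |Ψ|²-weighted average of x: ∫ x|Ψ|² dx.
Using sin²θ = (1 − cos 2θ)/2, the ratio of the moment integral to the normalization integral gives ⟨x⟩ = w/2.
With w = 4.25, ⟨x⟩ = 2.125.

⟨x⟩ ≈ 2.13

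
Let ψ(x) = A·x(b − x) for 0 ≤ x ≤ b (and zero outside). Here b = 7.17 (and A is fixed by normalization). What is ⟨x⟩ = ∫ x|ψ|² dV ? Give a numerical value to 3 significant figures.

By definition ⟨x⟩ = ∫ x |ψ(x)|² dx.
The ratio of the moment integral to the normalization integral gives ⟨x⟩ = b/2.
With b = 7.17, ⟨x⟩ = 3.585.

⟨x⟩ ≈ 3.59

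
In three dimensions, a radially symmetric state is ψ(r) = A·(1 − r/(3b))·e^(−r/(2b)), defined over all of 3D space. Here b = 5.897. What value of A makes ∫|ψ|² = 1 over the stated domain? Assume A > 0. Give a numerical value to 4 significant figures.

A ≈ 0.02413

Normalization requires ∫|ψ|² 4πr² dr = 1, integrated from 0 to ∞.
∫|ψ|² 4πr² dr = A²·(8·π·b^3/3).
So A² = (8·π·b^3/3)^(−1).
Plugging in b = 5.897 yields A = 0.024126.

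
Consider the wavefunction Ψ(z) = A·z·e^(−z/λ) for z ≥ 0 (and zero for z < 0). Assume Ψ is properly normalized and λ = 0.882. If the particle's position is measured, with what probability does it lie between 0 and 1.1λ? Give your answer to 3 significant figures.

The probability is P = ∫ |Ψ|² dz over [0, 1.1λ].
Since A² = 1/(λ^3/4), this is the region integral divided by the full normalization integral.
In terms of u = z/λ (A² and the length scale cancel between numerator and denominator), P = [∫_{0}^{1.1} u^2·e^(-2·u) du] / [∫_{0}^{∞} u^2·e^(-2·u) du].
An antiderivative of u^2·e^(-2·u) is -(2·u^2 + 2·u + 1)·e^(-2·u)/4; evaluating from 0 to 1.1 gives 1/4 - 281·e^(-11/5)/200, while the full integral is 1/4.
The result is P = 0.3773.

P ≈ 0.377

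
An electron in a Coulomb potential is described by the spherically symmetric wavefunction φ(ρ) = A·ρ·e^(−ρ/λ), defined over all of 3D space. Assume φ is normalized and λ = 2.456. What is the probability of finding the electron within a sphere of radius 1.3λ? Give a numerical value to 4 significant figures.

P = ∫ |φ|² 4πρ² dρ over ρ ≤ 1.3λ.
The full normalization integral is A²·[3·π·λ^5] = 1, fixing A².
Substituting u = ρ/λ, A², 4π and the length scale all cancel in the ratio: P = ∫_{0}^{1.3} u^4·e^(-2·u) du / ∫_{0}^{∞} u^4·e^(-2·u) du.
Using ∫ u^4·e^(-2·u) du = -(u^4/2 + u^3 + 3·u^2/2 + 3·u/2 + 3/4)·e^(-2·u), the numerator is ≈ 0.0919324 and the denominator is 3/4.
This evaluates to P = 0.12258.

P ≈ 0.1226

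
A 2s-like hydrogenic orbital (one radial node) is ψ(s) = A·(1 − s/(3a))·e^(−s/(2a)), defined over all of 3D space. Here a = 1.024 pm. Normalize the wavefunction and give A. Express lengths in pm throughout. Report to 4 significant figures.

We need A² ∫|f|² 4πs² ds = 1, taking the integral from 0 to ∞.
The angular integral contributes 4π, leaving ∫₀^∞ s²|ψ|² ds.
With ψ = A·(1 − s/(3a))·e^(−s/(2a)), the integral evaluates to A²·[8·π·a^3/3].
Hence A² = 1/[8·π·a^3/3].
Plugging in a = 1.024 yields A = 0.33342.

A ≈ 0.3334 pm^(-3/2)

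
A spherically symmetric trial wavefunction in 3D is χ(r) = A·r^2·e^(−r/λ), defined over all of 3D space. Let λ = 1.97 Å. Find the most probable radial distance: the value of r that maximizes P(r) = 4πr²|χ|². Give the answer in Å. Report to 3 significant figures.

r ≈ 5.91 Å

The maximum of P(r) = 4πr²|χ|² occurs where its derivative vanishes.
Solving yields r = 3·λ.
With λ = 1.97, the most probable radial distance is 5.910 Å.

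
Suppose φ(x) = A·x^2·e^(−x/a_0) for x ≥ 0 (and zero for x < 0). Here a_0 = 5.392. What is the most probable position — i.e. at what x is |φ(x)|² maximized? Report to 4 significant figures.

Set d/dx [|φ(x)|²] = 0 and solve for x > 0.
This gives x = 2·a_0.
With a_0 = 5.392, the most probable position is 10.784.

x ≈ 10.78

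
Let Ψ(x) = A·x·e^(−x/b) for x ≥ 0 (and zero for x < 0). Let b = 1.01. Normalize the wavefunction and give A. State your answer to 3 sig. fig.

We need A² ∫|f|² dx = 1, taking the integral from 0 to ∞.
With Ψ = A·x·e^(−x/b), the integral evaluates to A²·[b^3/4].
So A² = (b^3/4)^(−1).
Substituting b = 1.01 gives A² = 3.882, so A = 1.970.

A ≈ 1.97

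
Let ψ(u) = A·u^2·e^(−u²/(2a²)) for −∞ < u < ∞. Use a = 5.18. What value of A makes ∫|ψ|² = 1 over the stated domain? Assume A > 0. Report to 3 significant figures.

Require ∫ |ψ|² du = 1 over the whole domain.
Differentiating ∫e^(−αu²) du = √(π/α) under α to get the higher moments, with ψ = A·u^2·e^(−u²/(2a²)), the integral evaluates to A²·[3·√(π)·a^5/4].
Substituting a = 5.18 gives A² = 0.0002017, so A = 0.01420.

A ≈ 0.0142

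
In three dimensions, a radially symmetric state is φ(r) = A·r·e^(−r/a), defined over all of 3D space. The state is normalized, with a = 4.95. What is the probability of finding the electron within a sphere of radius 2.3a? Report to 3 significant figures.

P ≈ 0.487

P = ∫ |φ|² 4πr² dr over r ≤ 2.3a.
The full normalization integral is A²·[3·π·a^5] = 1, fixing A².
Substituting u = r/a, A², 4π and the length scale all cancel in the ratio: P = ∫_{0}^{2.3} u^4·e^(-2·u) du / ∫_{0}^{∞} u^4·e^(-2·u) du.
Using ∫ u^4·e^(-2·u) du = -(u^4/2 + u^3 + 3·u^2/2 + 3·u/2 + 3/4)·e^(-2·u), the numerator is ≈ 0.36507 and the denominator is 3/4.
This evaluates to P = 0.4868.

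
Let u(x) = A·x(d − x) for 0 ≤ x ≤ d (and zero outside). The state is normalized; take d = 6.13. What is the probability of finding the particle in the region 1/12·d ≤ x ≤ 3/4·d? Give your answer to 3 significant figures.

The probability is P = ∫ |u|² dx over [1/12·d, 3/4·d].
With A² fixed by ∫|u|² = 1, i.e. A² = (d^5/30)^(−1), substitute and integrate.
Let t = x/d; then A² and the length scale cancel, so P = ∫_{1/12}^{3/4} t^2·(1 - t)^2 dt ÷ ∫_{0}^{1} t^2·(1 - t)^2 dt.
An antiderivative of t^2·(1 - t)^2 is t^3·(6·t^2 - 15·t + 10)/30; evaluating from 1/12 to 3/4 gives ≈ 0.029713, while the full integral is 1/30.
Taking the ratio, P = 4621/5184.

P ≈ 0.891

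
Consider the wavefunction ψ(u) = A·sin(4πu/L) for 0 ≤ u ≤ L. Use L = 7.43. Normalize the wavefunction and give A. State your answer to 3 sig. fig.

We need A² ∫|f|² du = 1, taking the integral from 0 to L.
Using sin²θ = (1 − cos 2θ)/2, ∫|ψ|² du = A²·(L/2).
Substituting L = 7.43 gives A² = 0.2692, so A = 0.5188.

A ≈ 0.519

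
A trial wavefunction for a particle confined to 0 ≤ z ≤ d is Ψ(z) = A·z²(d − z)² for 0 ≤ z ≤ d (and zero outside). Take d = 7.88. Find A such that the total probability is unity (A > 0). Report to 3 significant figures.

A ≈ 0.00232

We need A² ∫|f|² dz = 1, taking the integral from 0 to d.
Carrying out the integral gives A² · d^9/630.
So A² = (d^9/630)^(−1).
With d = 7.88: A² = 0.000005378 and A = 0.002319.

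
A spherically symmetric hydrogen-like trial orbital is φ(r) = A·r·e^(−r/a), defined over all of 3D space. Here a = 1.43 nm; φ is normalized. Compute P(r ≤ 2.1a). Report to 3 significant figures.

Integrate the radial probability density 4πr²|φ|² over r ≤ 2.1a.
The full normalization integral is A²·[3·π·a^5] = 1, fixing A².
Substituting u = r/a, A², 4π and the length scale all cancel in the ratio: P = ∫_{0}^{2.1} u^4·e^(-2·u) du / ∫_{0}^{∞} u^4·e^(-2·u) du.
With ∫ u^4·e^(-2·u) du = -(u^4/2 + u^3 + 3·u^2/2 + 3·u/2 + 3/4)·e^(-2·u) + C, the region integral is ≈ 0.30763 and the full one is 3/4.
The region integral divided by the full integral gives P = 0.4102.

P ≈ 0.410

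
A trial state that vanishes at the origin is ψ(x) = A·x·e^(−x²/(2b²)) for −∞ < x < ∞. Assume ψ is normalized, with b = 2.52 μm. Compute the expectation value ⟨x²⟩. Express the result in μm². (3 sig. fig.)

By definition ⟨x²⟩ = ∫ x^2 |ψ(x)|² dx.
Evaluating both integrals, ⟨x²⟩ = 3·b^2/2.
With b = 2.52, ⟨x^2⟩ = 9.526.

⟨x^2⟩ ≈ 9.53 μm^2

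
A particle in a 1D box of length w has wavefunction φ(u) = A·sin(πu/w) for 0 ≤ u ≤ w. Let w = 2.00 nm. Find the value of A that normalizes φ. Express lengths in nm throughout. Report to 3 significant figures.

A ≈ 1.00 nm^(-1/2)

Normalization requires ∫|φ|² du = 1, integrated from 0 to w.
∫|φ|² du = A²·(w/2).
Plugging in w = 2.00 yields A = 1.000.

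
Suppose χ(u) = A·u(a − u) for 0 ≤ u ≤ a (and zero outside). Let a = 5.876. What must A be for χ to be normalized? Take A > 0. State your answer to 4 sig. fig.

A ≈ 0.06544

Require ∫ |χ|² du = 1 over the whole domain.
Expanding the polynomial and integrating term by term, the integral (without the A² prefactor) comes out to a^5/30.
Hence A² = 1/[a^5/30].
With a = 5.876: A² = 0.0042826 and A = 0.065442.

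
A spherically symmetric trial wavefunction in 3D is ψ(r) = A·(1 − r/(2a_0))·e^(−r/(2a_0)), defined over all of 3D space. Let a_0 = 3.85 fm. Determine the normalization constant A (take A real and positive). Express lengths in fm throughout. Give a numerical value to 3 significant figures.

A ≈ 0.0264 fm^(-3/2)

We need A² ∫|f|² 4πr² dr = 1, taking the integral from 0 to ∞.
(Spherical symmetry: dV = 4πr² dr.)
With ∫₀^∞ r^4 e^(−αr) dr = 4!/α^5, with ψ = A·(1 − r/(2a_0))·e^(−r/(2a_0)), the integral evaluates to A²·[8·π·a_0^3].
So A² = (8·π·a_0^3)^(−1).
With a_0 = 3.85: A² = 0.0006972 and A = 0.02641.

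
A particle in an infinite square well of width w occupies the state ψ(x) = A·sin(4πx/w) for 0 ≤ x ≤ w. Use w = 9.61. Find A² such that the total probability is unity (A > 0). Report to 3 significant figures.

A^2 ≈ 0.208

We need A² ∫|f|² dx = 1, taking the integral from 0 to w.
With ∫₀^w sin²(nπx/w) dx = w/2, with ψ = A·sin(4πx/w), the integral evaluates to A²·[w/2].
Plugging in w = 9.61 yields A = 0.4562.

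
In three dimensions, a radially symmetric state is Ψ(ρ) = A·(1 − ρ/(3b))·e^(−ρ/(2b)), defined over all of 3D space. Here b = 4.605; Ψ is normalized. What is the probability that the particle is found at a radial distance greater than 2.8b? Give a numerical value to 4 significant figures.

P ≈ 0.6474

Integrate the radial probability density 4πρ²|Ψ|² over ρ > 2.8b.
The full normalization integral is A²·[8·π·b^3/3] = 1, fixing A².
Let u = ρ/b; then A², 4π and the length scale all cancel, so P = ∫_{2.8}^{∞} u^2·(1 - u/3)^2·e^(-u) du ÷ ∫_{0}^{∞} u^2·(1 - u/3)^2·e^(-u) du.
Using ∫ u^2·(1 - u/3)^2·e^(-u) du = (-u^4 + 2·u^3 - 3·u^2 - 6·u - 6)·e^(-u)/9, the numerator is ≈ 0.431627 and the denominator is 2/3.
Taking the ratio yields P = 0.64744.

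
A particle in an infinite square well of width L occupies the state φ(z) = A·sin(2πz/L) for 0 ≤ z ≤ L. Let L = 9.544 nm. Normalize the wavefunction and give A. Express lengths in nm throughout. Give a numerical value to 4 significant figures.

Require ∫ |φ|² dz = 1 over the whole domain.
With ∫₀^L sin²(nπz/L) dz = L/2, carrying out the integral gives A² · L/2.
So A² = (L/2)^(−1).
With L = 9.544: A² = 0.20956 and A = 0.45777.

A ≈ 0.4578 nm^(-1/2)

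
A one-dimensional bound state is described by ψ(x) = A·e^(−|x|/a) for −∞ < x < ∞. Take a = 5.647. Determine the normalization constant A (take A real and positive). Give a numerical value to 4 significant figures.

A ≈ 0.4208

Require ∫ |ψ|² dx = 1 over the whole domain.
Using ∫₀^∞ xⁿ e^(−αx) dx = n!/αⁿ⁺¹, the integral (without the A² prefactor) comes out to a.
Plugging in a = 5.647 yields A = 0.42081.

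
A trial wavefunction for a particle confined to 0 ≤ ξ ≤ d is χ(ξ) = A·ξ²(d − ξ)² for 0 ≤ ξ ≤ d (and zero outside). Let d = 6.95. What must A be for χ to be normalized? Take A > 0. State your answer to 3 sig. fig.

Normalization requires ∫|χ|² dξ = 1, integrated from 0 to d.
Expanding the polynomial and integrating term by term, with χ = A·ξ²(d − ξ)², the integral evaluates to A²·[d^9/630].
With d = 6.95: A² = 0.00001665 and A = 0.004081.

A ≈ 0.00408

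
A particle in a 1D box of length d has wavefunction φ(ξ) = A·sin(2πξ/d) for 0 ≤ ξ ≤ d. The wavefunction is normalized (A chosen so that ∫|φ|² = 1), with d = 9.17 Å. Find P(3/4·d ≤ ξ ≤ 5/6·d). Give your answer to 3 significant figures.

P = ∫_{3/4·d}^{5/6·d} |φ(ξ)|² dξ.
Since A² = 1/(d/2), this is the region integral divided by the full normalization integral.
Substituting u = ξ/d, A² and the length scale cancel in the ratio: P = ∫_{3/4}^{5/6} sin(2·π·u)^2 du / ∫_{0}^{1} sin(2·π·u)^2 du.
With ∫ sin(2·π·u)^2 du = u/2 - sin(4·π·u)/(8·π) + C, the region integral is √(3)/(16·π) + 1/24 and the full one is 1/2.
This works out to P = (√(3)/8 + π/12)/π.

P ≈ 0.152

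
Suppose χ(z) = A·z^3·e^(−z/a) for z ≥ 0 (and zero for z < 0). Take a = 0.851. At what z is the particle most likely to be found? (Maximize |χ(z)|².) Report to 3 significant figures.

Differentiate |χ(z)|² with respect to z and set to zero.
Solving yields z = 3·a.
With a = 0.851, the most probable position is 2.553.

z ≈ 2.55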